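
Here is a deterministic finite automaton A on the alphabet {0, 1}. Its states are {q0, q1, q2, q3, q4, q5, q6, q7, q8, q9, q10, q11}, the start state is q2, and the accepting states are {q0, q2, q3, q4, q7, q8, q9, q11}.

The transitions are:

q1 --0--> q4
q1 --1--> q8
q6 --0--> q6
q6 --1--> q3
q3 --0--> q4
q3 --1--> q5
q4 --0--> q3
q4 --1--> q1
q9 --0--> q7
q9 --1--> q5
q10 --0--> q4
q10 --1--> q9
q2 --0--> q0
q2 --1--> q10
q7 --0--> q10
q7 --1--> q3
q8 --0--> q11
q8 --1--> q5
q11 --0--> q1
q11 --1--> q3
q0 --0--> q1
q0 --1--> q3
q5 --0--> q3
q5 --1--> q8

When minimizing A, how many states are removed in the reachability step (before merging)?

BFS from q2 reaches {q0, q1, q2, q3, q4, q5, q7, q8, q9, q10, q11}; the 1 state(s) q6 are never visited.

1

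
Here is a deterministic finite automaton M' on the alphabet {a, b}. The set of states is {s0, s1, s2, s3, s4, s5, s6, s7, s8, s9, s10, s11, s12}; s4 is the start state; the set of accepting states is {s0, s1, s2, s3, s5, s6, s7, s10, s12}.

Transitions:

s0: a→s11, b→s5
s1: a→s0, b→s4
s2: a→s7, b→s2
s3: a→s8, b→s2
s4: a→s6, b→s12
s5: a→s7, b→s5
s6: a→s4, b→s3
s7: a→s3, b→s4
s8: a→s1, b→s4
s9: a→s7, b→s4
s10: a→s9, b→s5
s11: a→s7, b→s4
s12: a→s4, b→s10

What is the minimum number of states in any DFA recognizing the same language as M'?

Every state is reachable, so we keep all 13.
P0 = {s0,s1,s2,s3,s5,s6,s7,s10,s12} | {s4,s8,s9,s11}.
Split {s0,s1,s2,s3,s5,s6,s7,s10,s12} by δ(·,a) → {s0,s3,s6,s10,s12} and {s1,s2,s5,s7}.
Split {s0,s3,s6,s10,s12} by δ(·,b) → {s0,s3,s10} and {s6,s12}.
On input a, block {s4,s8,s9,s11} splits into {s8,s9,s11} and {s4}.
On input a, block {s1,s2,s5,s7} splits into {s1,s7} and {s2,s5}.
No further refinement is possible. Final partition (6 blocks): {s0,s3,s10} | {s8,s9,s11} | {s1,s7} | {s6,s12} | {s4} | {s2,s5}.

6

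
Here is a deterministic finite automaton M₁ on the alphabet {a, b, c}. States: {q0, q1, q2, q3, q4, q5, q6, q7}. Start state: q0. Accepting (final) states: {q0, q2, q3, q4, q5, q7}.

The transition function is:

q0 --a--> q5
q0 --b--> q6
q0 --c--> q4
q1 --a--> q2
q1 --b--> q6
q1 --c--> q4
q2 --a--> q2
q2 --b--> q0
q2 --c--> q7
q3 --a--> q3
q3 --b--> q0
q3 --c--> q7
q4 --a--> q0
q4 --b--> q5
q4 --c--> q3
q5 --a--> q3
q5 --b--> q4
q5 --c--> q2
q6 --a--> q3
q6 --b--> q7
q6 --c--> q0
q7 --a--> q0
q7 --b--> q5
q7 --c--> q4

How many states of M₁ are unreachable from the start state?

Starting at q0 and following transitions, the reachable set is {q0, q2, q3, q4, q5, q6, q7}. That leaves q1 unreachable — 1 in total.

1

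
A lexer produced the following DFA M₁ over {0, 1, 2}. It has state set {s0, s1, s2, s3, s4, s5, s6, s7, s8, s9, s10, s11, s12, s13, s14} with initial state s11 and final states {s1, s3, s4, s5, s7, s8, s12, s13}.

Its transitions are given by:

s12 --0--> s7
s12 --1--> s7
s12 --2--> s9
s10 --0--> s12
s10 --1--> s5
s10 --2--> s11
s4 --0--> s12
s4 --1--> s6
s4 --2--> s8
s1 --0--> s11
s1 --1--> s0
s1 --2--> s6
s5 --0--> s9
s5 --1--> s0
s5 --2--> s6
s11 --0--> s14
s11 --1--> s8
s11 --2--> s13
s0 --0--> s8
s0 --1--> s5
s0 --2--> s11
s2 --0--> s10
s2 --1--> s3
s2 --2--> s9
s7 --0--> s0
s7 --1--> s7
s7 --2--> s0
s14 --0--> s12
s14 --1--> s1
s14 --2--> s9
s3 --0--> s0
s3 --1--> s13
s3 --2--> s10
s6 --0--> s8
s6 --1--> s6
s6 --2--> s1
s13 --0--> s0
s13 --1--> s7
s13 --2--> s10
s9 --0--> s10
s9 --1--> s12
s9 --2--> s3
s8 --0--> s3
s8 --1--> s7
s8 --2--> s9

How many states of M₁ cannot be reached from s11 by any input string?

2

No path from s11 leads to s2, s4; the other 13 states are all reachable.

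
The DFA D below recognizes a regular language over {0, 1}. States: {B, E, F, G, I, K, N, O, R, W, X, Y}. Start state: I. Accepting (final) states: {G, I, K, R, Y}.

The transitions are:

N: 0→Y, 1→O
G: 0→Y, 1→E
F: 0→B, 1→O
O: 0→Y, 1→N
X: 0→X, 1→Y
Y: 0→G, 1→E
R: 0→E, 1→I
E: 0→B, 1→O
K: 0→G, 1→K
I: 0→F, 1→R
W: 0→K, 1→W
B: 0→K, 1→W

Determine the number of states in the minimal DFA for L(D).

Reachable states from the start: {B,E,F,G,I,K,N,O,R,W,Y}. Unreachable: {X} — drop them.
Start with accepting vs non-accepting: {G,I,K,R,Y} | {B,E,F,N,O,W}.
Split {G,I,K,R,Y} by δ(·,0) → {G,K,Y} and {I,R}.
Refine {G,K,Y} on symbol 1: members go to different blocks, giving {G,Y} and {K}.
On input 0, block {B,E,F,N,O,W} splits into {N,O} and {B,W} and {E,F}.
No further refinement is possible. Final partition (6 blocks): {G,Y} | {N,O} | {I,R} | {K} | {B,W} | {E,F}.

6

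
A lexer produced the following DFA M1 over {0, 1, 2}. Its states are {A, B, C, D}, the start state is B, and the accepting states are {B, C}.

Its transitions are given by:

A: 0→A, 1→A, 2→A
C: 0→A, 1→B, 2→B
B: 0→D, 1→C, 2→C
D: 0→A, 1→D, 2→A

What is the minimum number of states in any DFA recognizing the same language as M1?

2

All states are reachable from the start state.
Start with accepting vs non-accepting: {B,C} | {A,D}.
The partition is now stable with 2 blocks: {B,C} | {A,D}.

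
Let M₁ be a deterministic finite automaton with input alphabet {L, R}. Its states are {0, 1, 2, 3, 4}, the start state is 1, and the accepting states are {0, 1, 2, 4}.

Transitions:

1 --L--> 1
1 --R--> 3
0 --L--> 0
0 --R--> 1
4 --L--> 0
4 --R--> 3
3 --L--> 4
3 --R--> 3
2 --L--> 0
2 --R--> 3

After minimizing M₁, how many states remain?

States {2} cannot be reached from the start state, so discard them.
P0 = {0,1,4} | {3}.
Refine {0,1,4} on symbol R: members go to different blocks, giving {1,4} and {0}.
On input L, block {1,4} splits into {1} and {4}.
The partition is now stable with 4 blocks: {1} | {3} | {0} | {4}.

4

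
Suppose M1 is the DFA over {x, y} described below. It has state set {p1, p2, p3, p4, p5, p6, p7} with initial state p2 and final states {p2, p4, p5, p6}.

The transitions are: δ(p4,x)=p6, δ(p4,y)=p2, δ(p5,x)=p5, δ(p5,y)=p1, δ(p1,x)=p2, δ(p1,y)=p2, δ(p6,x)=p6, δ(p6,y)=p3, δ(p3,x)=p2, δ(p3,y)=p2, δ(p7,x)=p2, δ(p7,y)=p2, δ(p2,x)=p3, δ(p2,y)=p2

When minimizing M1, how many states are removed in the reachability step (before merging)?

BFS from p2 reaches {p2, p3}; the 5 state(s) p1, p4, p5, p6, p7 are never visited.

5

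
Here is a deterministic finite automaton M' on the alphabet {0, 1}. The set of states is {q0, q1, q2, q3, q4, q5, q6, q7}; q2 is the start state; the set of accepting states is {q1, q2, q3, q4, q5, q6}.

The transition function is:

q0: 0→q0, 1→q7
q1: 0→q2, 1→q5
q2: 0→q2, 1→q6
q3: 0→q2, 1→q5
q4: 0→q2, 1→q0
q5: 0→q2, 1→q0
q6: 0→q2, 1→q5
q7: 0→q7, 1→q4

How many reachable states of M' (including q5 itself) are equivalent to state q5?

Reachable states from the start: {q0,q2,q4,q5,q6,q7}. Unreachable: {q1,q3} — drop them.
P0 = {q2,q4,q5,q6} | {q0,q7}.
On input 1, block {q2,q4,q5,q6} splits into {q2,q6} and {q4,q5}.
Refine {q2,q6} on symbol 1: members go to different blocks, giving {q2} and {q6}.
Refine {q0,q7} on symbol 1: members go to different blocks, giving {q0} and {q7}.
The partition is now stable with 5 blocks: {q2} | {q0} | {q4,q5} | {q6} | {q7}.
The equivalence class containing q5 is {q4,q5}, of size 2.

2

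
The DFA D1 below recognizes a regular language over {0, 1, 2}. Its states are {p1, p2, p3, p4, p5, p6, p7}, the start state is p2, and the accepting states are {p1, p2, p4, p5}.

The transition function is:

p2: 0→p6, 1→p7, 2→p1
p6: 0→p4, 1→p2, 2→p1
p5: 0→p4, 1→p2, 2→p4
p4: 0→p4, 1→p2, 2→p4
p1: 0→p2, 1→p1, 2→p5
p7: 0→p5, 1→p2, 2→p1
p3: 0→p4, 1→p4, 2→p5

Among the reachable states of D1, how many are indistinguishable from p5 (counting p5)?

2

First remove the unreachable states {p3}; 6 states remain.
Initial partition by acceptance: {p1,p2,p4,p5} | {p6,p7}.
Refine {p1,p2,p4,p5} on symbol 0: members go to different blocks, giving {p1,p4,p5} and {p2}.
Split {p1,p4,p5} by δ(·,0) → {p4,p5} and {p1}.
No further refinement is possible. Final partition (4 blocks): {p4,p5} | {p6,p7} | {p2} | {p1}.
The equivalence class containing p5 is {p4,p5}, of size 2.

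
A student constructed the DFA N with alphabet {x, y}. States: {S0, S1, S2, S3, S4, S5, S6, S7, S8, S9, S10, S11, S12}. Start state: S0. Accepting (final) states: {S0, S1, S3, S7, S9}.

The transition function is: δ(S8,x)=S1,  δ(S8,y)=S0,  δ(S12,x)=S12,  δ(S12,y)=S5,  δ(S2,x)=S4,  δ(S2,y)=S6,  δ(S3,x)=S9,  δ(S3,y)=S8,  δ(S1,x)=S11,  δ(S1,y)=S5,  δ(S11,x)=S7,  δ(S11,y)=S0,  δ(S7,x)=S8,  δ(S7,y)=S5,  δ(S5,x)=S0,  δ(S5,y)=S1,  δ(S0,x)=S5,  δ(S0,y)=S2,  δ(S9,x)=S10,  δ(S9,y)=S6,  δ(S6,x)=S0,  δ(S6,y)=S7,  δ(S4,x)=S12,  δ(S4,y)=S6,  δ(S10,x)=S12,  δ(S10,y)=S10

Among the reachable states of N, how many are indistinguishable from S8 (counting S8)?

First remove the unreachable states {S3,S9,S10}; 10 states remain.
Start with accepting vs non-accepting: {S0,S1,S7} | {S2,S4,S5,S6,S8,S11,S12}.
On input x, block {S2,S4,S5,S6,S8,S11,S12} splits into {S5,S6,S8,S11} and {S2,S4,S12}.
Split {S0,S1,S7} by δ(·,y) → {S1,S7} and {S0}.
On input x, block {S5,S6,S8,S11} splits into {S5,S6} and {S8,S11}.
The partition is now stable with 5 blocks: {S1,S7} | {S5,S6} | {S2,S4,S12} | {S0} | {S8,S11}.
State S8 belongs to the block {S8,S11}, which has 2 states.

2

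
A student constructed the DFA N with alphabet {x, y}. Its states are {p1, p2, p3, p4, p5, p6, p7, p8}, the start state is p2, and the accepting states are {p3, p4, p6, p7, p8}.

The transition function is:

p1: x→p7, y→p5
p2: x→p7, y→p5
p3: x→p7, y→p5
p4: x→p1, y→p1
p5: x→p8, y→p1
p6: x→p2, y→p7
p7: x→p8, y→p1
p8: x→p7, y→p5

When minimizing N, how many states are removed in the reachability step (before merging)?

3

No path from p2 leads to p3, p4, p6; the other 5 states are all reachable.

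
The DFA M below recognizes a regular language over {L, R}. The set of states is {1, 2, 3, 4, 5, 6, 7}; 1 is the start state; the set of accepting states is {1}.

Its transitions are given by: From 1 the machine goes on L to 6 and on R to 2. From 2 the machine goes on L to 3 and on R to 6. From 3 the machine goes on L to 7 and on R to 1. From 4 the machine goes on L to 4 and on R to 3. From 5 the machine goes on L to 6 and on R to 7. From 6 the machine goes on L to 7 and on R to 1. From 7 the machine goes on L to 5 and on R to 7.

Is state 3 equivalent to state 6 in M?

First remove the unreachable states {4}; 6 states remain.
P0 = {1} | {2,3,5,6,7}.
On input R, block {2,3,5,6,7} splits into {2,5,7} and {3,6}.
Refine {2,5,7} on symbol L: members go to different blocks, giving {2,5} and {7}.
On input R, block {2,5} splits into {2} and {5}.
No further refinement is possible. Final partition (5 blocks): {1} | {2} | {3,6} | {7} | {5}.
3 and 6 lie in the same block of the stable partition, so they are equivalent — no string distinguishes them.

Yes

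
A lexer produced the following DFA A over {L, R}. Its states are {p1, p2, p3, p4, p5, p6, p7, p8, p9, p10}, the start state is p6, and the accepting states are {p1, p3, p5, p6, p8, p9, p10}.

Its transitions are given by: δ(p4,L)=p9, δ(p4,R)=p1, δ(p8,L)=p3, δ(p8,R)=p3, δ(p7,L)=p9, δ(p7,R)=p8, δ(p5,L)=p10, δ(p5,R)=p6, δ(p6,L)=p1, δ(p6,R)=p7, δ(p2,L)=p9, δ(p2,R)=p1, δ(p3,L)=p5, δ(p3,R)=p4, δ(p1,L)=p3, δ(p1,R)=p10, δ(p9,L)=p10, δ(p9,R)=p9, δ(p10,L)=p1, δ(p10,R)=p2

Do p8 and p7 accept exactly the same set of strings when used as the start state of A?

No

P0 = {p1,p3,p5,p6,p8,p9,p10} | {p2,p4,p7}.
On input R, block {p1,p3,p5,p6,p8,p9,p10} splits into {p1,p5,p8,p9} and {p3,p6,p10}.
On input R, block {p1,p5,p8,p9} splits into {p1,p5,p8} and {p9}.
Stable partition: {p1,p5,p8} | {p2,p4,p7} | {p3,p6,p10} | {p9} — 4 equivalence classes.
p8 and p7 end up in different blocks, so they are distinguishable. For instance, the string 'ε' is accepted from only p8.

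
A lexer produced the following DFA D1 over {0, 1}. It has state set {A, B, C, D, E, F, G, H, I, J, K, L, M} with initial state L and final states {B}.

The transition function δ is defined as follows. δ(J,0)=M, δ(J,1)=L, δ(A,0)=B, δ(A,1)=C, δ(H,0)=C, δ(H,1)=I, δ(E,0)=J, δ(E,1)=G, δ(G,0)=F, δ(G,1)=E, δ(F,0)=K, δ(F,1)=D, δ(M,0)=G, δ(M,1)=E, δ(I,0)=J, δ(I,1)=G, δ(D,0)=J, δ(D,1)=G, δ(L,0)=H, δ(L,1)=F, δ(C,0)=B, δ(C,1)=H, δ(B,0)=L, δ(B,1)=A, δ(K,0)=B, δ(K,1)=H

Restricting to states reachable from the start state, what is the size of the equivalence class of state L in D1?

Every state is reachable, so we keep all 13.
P0 = {B} | {A,C,D,E,F,G,H,I,J,K,L,M}.
On input 0, block {A,C,D,E,F,G,H,I,J,K,L,M} splits into {D,E,F,G,H,I,J,L,M} and {A,C,K}.
On input 0, block {D,E,F,G,H,I,J,L,M} splits into {D,E,G,I,J,L,M} and {F,H}.
Split {D,E,G,I,J,L,M} by δ(·,0) → {D,E,I,J,M} and {G,L}.
On input 0, block {D,E,I,J,M} splits into {D,E,I,J} and {M}.
Split {D,E,I,J} by δ(·,0) → {D,E,I} and {J}.
Split {A,C,K} by δ(·,1) → {C,K} and {A}.
Refine {G,L} on symbol 1: members go to different blocks, giving {G} and {L}.
No further refinement is possible. Final partition (9 blocks): {B} | {D,E,I} | {C,K} | {F,H} | {G} | {M} | {J} | {A} | {L}.
The equivalence class containing L is {L}, of size 1.

1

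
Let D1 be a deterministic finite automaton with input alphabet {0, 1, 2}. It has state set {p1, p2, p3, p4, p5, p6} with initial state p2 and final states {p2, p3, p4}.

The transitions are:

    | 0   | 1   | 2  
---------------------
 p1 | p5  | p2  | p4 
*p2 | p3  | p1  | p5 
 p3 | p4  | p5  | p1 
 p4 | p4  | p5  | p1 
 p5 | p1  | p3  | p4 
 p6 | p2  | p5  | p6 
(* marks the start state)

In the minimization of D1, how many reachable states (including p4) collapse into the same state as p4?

Reachable states from the start: {p1,p2,p3,p4,p5}. Unreachable: {p6} — drop them.
Start with accepting vs non-accepting: {p2,p3,p4} | {p1,p5}.
No further refinement is possible. Final partition (2 blocks): {p2,p3,p4} | {p1,p5}.
State p4 belongs to the block {p2,p3,p4}, which has 3 states.

3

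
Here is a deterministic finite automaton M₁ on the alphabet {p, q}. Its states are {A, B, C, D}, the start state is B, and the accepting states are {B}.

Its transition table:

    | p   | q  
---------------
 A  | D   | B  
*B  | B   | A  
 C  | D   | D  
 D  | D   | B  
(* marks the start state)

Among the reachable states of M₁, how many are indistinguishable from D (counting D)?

First remove the unreachable states {C}; 3 states remain.
P0 = {B} | {A,D}.
Stable partition: {B} | {A,D} — 2 equivalence classes.
The equivalence class containing D is {A,D}, of size 2.

2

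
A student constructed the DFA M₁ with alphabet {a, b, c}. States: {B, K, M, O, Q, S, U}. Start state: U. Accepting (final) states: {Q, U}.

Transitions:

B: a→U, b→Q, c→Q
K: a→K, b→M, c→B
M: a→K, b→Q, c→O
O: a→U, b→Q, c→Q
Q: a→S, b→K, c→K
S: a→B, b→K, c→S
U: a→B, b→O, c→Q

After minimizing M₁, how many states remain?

6

Every state is reachable, so we keep all 7.
Start with accepting vs non-accepting: {Q,U} | {B,K,M,O,S}.
Split {Q,U} by δ(·,c) → {Q} and {U}.
On input a, block {B,K,M,O,S} splits into {K,M,S} and {B,O}.
Split {K,M,S} by δ(·,a) → {K,M} and {S}.
Split {K,M} by δ(·,b) → {K} and {M}.
Stable partition: {Q} | {K} | {U} | {B,O} | {S} | {M} — 6 equivalence classes.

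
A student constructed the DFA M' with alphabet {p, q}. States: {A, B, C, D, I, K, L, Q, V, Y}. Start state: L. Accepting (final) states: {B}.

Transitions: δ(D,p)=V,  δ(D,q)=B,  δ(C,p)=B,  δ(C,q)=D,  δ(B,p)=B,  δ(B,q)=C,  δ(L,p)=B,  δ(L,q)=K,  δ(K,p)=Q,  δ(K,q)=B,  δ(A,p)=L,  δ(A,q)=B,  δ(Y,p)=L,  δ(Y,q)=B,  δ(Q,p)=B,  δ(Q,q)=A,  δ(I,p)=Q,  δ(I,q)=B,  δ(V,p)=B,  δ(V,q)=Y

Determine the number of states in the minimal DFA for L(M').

3

Reachable states from the start: {A,B,C,D,K,L,Q,V,Y}. Unreachable: {I} — drop them.
Initial partition by acceptance: {B} | {A,C,D,K,L,Q,V,Y}.
Split {A,C,D,K,L,Q,V,Y} by δ(·,p) → {C,L,Q,V} and {A,D,K,Y}.
The partition is now stable with 3 blocks: {B} | {C,L,Q,V} | {A,D,K,Y}.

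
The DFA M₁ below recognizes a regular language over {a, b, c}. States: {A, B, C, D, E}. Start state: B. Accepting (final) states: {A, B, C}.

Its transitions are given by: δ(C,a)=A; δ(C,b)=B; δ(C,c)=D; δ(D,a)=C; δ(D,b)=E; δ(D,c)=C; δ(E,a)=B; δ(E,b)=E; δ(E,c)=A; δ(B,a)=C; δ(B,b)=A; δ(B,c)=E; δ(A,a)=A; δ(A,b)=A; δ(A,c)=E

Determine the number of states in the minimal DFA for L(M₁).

All states are reachable from the start state.
Start with accepting vs non-accepting: {A,B,C} | {D,E}.
Stable partition: {A,B,C} | {D,E} — 2 equivalence classes.

2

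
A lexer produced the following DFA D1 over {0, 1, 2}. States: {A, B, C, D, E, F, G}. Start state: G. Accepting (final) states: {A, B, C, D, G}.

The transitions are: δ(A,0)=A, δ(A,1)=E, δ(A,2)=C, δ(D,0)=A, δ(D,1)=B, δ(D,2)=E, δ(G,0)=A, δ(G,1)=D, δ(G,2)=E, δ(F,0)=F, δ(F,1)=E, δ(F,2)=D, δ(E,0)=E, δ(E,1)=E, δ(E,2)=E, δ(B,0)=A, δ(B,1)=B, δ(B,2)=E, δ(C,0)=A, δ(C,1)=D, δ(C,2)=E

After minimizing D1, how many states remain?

3

States {F} cannot be reached from the start state, so discard them.
Start with accepting vs non-accepting: {A,B,C,D,G} | {E}.
Split {A,B,C,D,G} by δ(·,1) → {B,C,D,G} and {A}.
The partition is now stable with 3 blocks: {B,C,D,G} | {E} | {A}.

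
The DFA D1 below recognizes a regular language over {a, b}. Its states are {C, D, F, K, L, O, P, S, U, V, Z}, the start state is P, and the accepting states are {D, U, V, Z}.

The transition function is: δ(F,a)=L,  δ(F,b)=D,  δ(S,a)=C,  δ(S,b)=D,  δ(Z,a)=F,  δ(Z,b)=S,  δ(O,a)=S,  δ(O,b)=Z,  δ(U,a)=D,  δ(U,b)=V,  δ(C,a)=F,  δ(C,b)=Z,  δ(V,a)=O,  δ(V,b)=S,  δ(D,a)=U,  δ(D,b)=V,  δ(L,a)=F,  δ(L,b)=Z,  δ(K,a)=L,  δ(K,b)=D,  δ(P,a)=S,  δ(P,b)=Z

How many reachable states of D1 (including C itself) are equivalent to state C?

Reachable states from the start: {C,D,F,L,O,P,S,U,V,Z}. Unreachable: {K} — drop them.
Start with accepting vs non-accepting: {D,U,V,Z} | {C,F,L,O,P,S}.
Split {D,U,V,Z} by δ(·,a) → {D,U} and {V,Z}.
Split {C,F,L,O,P,S} by δ(·,b) → {C,L,O,P} and {F,S}.
On input a, block {V,Z} splits into {Z} and {V}.
No further refinement is possible. Final partition (5 blocks): {D,U} | {C,L,O,P} | {Z} | {F,S} | {V}.
The equivalence class containing C is {C,L,O,P}, of size 4.

4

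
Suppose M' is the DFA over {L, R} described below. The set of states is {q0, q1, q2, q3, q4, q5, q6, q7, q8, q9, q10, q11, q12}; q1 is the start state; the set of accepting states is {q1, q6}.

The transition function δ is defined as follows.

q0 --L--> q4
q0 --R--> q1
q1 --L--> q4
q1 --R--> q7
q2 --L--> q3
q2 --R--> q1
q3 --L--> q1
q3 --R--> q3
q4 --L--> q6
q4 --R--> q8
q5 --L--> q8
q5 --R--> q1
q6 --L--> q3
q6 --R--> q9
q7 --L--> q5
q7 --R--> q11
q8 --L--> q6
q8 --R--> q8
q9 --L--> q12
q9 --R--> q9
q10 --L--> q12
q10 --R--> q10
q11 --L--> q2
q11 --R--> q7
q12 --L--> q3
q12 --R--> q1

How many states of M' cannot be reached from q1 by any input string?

2

Starting at q1 and following transitions, the reachable set is {q1, q2, q3, q4, q5, q6, q7, q8, q9, q11, q12}. That leaves q0, q10 unreachable — 2 in total.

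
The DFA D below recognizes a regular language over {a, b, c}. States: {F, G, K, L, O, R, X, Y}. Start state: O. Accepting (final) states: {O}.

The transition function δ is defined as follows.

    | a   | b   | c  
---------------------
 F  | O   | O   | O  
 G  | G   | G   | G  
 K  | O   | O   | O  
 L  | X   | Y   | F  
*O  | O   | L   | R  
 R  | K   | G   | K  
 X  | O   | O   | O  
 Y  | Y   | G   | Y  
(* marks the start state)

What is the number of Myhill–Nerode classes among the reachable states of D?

4

Every state is reachable, so we keep all 8.
Initial partition by acceptance: {O} | {F,G,K,L,R,X,Y}.
Split {F,G,K,L,R,X,Y} by δ(·,a) → {G,L,R,Y} and {F,K,X}.
On input a, block {G,L,R,Y} splits into {L,R} and {G,Y}.
Stable partition: {O} | {L,R} | {F,K,X} | {G,Y} — 4 equivalence classes.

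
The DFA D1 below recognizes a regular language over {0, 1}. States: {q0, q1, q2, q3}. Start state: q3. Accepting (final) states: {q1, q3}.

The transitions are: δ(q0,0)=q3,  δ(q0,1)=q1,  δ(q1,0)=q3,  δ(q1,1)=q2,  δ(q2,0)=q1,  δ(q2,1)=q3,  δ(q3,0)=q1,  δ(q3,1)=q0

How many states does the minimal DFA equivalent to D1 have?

Every state is reachable, so we keep all 4.
Initial partition by acceptance: {q1,q3} | {q0,q2}.
No further refinement is possible. Final partition (2 blocks): {q1,q3} | {q0,q2}.

2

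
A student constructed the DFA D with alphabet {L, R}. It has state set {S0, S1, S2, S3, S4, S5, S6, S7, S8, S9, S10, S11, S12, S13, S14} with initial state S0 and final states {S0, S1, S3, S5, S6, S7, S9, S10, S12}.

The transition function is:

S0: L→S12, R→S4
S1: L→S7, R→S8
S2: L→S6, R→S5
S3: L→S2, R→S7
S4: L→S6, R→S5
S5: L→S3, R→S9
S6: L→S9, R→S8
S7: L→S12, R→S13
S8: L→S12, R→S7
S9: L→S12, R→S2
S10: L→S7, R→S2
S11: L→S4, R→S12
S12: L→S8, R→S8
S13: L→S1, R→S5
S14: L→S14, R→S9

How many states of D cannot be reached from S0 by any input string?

BFS from S0 reaches {S0, S1, S2, S3, S4, S5, S6, S7, S8, S9, S12, S13}; the 3 state(s) S10, S11, S14 are never visited.

3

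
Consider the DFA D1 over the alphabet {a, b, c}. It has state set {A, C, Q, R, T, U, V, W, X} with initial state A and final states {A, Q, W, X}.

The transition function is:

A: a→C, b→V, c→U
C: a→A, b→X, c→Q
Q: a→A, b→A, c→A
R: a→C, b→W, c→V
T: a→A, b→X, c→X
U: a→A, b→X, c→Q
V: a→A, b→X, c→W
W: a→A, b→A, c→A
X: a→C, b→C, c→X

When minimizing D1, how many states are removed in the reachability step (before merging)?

2

Starting at A and following transitions, the reachable set is {A, C, Q, U, V, W, X}. That leaves R, T unreachable — 2 in total.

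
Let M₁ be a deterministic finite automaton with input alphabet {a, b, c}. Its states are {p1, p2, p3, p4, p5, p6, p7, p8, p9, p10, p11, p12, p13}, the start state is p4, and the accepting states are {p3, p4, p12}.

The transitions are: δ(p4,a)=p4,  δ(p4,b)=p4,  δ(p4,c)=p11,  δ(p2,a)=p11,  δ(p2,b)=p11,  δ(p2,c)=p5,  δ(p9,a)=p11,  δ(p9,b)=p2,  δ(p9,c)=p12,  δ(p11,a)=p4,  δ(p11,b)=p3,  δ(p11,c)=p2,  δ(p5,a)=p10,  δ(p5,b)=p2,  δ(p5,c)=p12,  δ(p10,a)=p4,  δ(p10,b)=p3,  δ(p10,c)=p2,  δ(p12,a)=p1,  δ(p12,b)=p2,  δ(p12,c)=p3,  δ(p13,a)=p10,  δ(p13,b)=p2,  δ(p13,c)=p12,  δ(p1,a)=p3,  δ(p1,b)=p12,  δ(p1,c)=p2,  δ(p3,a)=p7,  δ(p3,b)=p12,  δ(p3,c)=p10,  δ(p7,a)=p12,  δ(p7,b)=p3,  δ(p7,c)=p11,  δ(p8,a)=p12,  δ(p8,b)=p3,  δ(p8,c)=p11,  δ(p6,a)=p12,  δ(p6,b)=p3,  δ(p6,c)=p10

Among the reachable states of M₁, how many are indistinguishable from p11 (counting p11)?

2

Reachable states from the start: {p1,p2,p3,p4,p5,p7,p10,p11,p12}. Unreachable: {p6,p8,p9,p13} — drop them.
Initial partition by acceptance: {p3,p4,p12} | {p1,p2,p5,p7,p10,p11}.
Split {p3,p4,p12} by δ(·,a) → {p3,p12} and {p4}.
On input b, block {p3,p12} splits into {p3} and {p12}.
Refine {p1,p2,p5,p7,p10,p11} on symbol a: members go to different blocks, giving {p2,p5} and {p10,p11} and {p1} and {p7}.
Split {p2,p5} by δ(·,b) → {p2} and {p5}.
The partition is now stable with 8 blocks: {p3} | {p2} | {p4} | {p12} | {p10,p11} | {p1} | {p7} | {p5}.
The equivalence class containing p11 is {p10,p11}, of size 2.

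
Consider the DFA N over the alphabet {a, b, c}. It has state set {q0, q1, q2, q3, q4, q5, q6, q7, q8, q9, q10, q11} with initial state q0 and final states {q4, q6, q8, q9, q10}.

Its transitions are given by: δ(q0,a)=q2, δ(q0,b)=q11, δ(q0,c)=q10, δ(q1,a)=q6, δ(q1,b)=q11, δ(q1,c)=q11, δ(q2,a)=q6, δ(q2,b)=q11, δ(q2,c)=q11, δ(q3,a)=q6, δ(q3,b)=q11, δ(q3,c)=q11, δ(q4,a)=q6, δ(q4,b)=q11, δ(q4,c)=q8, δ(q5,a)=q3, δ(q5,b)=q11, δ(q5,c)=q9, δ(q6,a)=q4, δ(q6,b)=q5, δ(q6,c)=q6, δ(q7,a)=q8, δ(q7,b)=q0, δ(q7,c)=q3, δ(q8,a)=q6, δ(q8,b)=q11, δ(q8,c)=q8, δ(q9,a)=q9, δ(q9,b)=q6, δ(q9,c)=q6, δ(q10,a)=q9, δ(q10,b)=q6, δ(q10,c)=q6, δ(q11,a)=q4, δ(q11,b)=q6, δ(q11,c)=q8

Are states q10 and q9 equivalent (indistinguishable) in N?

Yes

First remove the unreachable states {q1,q7}; 10 states remain.
P0 = {q4,q6,q8,q9,q10} | {q0,q2,q3,q5,q11}.
On input b, block {q4,q6,q8,q9,q10} splits into {q4,q6,q8} and {q9,q10}.
Refine {q0,q2,q3,q5,q11} on symbol a: members go to different blocks, giving {q2,q3,q11} and {q0,q5}.
On input b, block {q4,q6,q8} splits into {q4,q8} and {q6}.
Split {q2,q3,q11} by δ(·,a) → {q2,q3} and {q11}.
No further refinement is possible. Final partition (6 blocks): {q4,q8} | {q2,q3} | {q9,q10} | {q0,q5} | {q6} | {q11}.
q10 and q9 lie in the same block of the stable partition, so they are equivalent — no string distinguishes them.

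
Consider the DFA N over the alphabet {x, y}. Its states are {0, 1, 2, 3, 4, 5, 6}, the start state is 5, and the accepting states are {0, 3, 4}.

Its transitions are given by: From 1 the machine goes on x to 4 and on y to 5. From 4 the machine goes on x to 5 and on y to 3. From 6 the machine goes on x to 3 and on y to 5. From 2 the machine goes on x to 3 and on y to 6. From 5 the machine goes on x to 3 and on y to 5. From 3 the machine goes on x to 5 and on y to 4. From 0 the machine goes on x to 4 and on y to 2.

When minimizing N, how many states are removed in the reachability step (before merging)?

4

No path from 5 leads to 0, 1, 2, 6; the other 3 states are all reachable.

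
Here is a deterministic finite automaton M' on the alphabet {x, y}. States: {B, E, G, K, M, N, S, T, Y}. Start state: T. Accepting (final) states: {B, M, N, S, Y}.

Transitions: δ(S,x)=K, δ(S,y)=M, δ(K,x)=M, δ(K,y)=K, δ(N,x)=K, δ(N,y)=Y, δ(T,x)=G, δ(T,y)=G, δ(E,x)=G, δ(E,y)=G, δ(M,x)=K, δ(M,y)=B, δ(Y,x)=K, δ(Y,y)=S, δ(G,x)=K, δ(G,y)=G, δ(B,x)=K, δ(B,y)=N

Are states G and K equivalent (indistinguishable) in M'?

No

First remove the unreachable states {E}; 8 states remain.
Start with accepting vs non-accepting: {B,M,N,S,Y} | {G,K,T}.
Refine {G,K,T} on symbol x: members go to different blocks, giving {G,T} and {K}.
On input x, block {G,T} splits into {G} and {T}.
No further refinement is possible. Final partition (4 blocks): {B,M,N,S,Y} | {G} | {K} | {T}.
G and K end up in different blocks, so they are distinguishable. For instance, the string 'x' is accepted from only K.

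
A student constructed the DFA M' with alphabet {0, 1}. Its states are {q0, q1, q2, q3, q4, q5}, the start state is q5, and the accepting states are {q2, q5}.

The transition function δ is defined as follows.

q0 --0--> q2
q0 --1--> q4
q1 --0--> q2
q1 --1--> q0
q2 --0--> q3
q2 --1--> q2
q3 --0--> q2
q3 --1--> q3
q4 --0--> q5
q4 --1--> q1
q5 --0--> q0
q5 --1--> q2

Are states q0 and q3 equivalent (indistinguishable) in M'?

All states are reachable from the start state.
Start with accepting vs non-accepting: {q2,q5} | {q0,q1,q3,q4}.
No further refinement is possible. Final partition (2 blocks): {q2,q5} | {q0,q1,q3,q4}.
q0 and q3 lie in the same block of the stable partition, so they are equivalent — no string distinguishes them.

Yes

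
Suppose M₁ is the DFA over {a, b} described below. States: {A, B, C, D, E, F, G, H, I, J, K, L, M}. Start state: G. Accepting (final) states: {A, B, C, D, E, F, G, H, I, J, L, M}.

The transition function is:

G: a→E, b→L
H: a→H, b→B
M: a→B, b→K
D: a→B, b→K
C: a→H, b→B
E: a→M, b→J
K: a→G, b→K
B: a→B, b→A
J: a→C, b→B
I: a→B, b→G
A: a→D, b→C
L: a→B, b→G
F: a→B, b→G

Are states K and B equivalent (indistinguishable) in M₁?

No

Reachable states from the start: {A,B,C,D,E,G,H,J,K,L,M}. Unreachable: {F,I} — drop them.
P0 = {A,B,C,D,E,G,H,J,L,M} | {K}.
Split {A,B,C,D,E,G,H,J,L,M} by δ(·,b) → {A,B,C,E,G,H,J,L} and {D,M}.
On input a, block {A,B,C,E,G,H,J,L} splits into {B,C,G,H,J,L} and {A,E}.
Split {B,C,G,H,J,L} by δ(·,a) → {B,C,H,J,L} and {G}.
Split {B,C,H,J,L} by δ(·,b) → {C,H,J} and {B} and {L}.
No further refinement is possible. Final partition (7 blocks): {C,H,J} | {K} | {D,M} | {A,E} | {G} | {B} | {L}.
K and B end up in different blocks, so they are distinguishable. For instance, the string 'ε' is accepted from only B.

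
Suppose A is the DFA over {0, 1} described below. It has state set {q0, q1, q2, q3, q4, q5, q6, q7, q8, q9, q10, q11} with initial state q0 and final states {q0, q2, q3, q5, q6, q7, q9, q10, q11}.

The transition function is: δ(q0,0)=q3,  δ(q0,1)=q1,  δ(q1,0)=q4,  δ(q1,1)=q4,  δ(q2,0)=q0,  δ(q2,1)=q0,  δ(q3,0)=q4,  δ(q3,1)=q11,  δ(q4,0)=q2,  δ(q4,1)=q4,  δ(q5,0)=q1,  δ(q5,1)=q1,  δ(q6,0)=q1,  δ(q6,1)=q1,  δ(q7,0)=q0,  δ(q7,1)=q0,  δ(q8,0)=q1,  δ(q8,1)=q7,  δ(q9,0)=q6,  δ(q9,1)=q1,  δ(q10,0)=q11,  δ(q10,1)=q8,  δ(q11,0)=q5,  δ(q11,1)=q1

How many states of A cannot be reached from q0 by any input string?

BFS from q0 reaches {q0, q1, q2, q3, q4, q5, q11}; the 5 state(s) q6, q7, q8, q9, q10 are never visited.

5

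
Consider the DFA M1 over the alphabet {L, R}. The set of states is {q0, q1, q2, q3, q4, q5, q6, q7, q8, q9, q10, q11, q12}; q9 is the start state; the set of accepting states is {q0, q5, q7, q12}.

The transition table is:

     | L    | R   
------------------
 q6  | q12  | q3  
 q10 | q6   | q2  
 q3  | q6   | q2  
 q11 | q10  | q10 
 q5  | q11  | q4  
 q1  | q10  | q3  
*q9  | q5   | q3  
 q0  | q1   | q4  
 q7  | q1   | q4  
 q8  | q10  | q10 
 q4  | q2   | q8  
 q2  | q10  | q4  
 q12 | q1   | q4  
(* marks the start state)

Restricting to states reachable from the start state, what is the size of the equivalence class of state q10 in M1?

States {q0,q7} cannot be reached from the start state, so discard them.
P0 = {q5,q12} | {q1,q2,q3,q4,q6,q8,q9,q10,q11}.
Refine {q1,q2,q3,q4,q6,q8,q9,q10,q11} on symbol L: members go to different blocks, giving {q1,q2,q3,q4,q8,q10,q11} and {q6,q9}.
On input L, block {q1,q2,q3,q4,q8,q10,q11} splits into {q1,q2,q4,q8,q11} and {q3,q10}.
Refine {q1,q2,q4,q8,q11} on symbol L: members go to different blocks, giving {q1,q2,q8,q11} and {q4}.
Split {q1,q2,q8,q11} by δ(·,R) → {q1,q8,q11} and {q2}.
The partition is now stable with 6 blocks: {q5,q12} | {q1,q8,q11} | {q6,q9} | {q3,q10} | {q4} | {q2}.
The equivalence class containing q10 is {q3,q10}, of size 2.

2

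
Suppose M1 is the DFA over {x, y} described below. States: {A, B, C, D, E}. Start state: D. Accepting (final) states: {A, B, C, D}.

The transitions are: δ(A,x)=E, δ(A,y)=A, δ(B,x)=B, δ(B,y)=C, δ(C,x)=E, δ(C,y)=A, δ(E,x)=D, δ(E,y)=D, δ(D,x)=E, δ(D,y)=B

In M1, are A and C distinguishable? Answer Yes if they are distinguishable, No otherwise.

All states are reachable from the start state.
Initial partition by acceptance: {A,B,C,D} | {E}.
Refine {A,B,C,D} on symbol x: members go to different blocks, giving {A,C,D} and {B}.
On input y, block {A,C,D} splits into {A,C} and {D}.
Stable partition: {A,C} | {E} | {B} | {D} — 4 equivalence classes.
A and C lie in the same block of the stable partition, so they are equivalent — no string distinguishes them.

No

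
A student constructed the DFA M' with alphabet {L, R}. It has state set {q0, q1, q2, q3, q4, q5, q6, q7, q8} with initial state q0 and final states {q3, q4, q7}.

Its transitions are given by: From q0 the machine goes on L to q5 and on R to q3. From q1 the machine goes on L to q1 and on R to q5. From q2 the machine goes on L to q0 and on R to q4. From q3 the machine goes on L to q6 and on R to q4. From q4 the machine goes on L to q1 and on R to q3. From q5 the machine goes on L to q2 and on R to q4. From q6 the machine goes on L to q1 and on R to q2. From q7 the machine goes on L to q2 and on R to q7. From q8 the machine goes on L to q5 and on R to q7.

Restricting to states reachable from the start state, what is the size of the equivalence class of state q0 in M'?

First remove the unreachable states {q7,q8}; 7 states remain.
P0 = {q3,q4} | {q0,q1,q2,q5,q6}.
On input R, block {q0,q1,q2,q5,q6} splits into {q0,q2,q5} and {q1,q6}.
The partition is now stable with 3 blocks: {q3,q4} | {q0,q2,q5} | {q1,q6}.
The equivalence class containing q0 is {q0,q2,q5}, of size 3.

3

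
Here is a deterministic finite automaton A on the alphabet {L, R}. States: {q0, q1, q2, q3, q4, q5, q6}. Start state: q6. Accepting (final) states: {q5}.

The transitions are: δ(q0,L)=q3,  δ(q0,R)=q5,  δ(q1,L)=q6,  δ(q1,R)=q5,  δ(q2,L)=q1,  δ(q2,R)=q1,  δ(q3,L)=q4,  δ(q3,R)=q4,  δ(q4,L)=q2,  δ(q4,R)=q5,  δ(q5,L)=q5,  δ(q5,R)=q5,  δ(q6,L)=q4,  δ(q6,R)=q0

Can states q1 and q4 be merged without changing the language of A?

Yes

All states are reachable from the start state.
P0 = {q5} | {q0,q1,q2,q3,q4,q6}.
On input R, block {q0,q1,q2,q3,q4,q6} splits into {q0,q1,q4} and {q2,q3,q6}.
Stable partition: {q5} | {q0,q1,q4} | {q2,q3,q6} — 3 equivalence classes.
q1 and q4 lie in the same block of the stable partition, so they are equivalent — no string distinguishes them.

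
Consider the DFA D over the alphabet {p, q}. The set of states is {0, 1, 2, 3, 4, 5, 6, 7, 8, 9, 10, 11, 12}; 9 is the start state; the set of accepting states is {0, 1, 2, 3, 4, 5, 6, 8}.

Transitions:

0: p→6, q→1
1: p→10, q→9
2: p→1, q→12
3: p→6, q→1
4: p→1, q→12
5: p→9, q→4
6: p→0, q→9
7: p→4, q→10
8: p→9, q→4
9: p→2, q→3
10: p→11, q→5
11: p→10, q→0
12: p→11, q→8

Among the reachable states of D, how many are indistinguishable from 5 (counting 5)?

2

Reachable states from the start: {0,1,2,3,4,5,6,8,9,10,11,12}. Unreachable: {7} — drop them.
P0 = {0,1,2,3,4,5,6,8} | {9,10,11,12}.
Split {0,1,2,3,4,5,6,8} by δ(·,p) → {0,2,3,4,6} and {1,5,8}.
On input p, block {0,2,3,4,6} splits into {0,3,6} and {2,4}.
Split {0,3,6} by δ(·,q) → {0,3} and {6}.
On input p, block {9,10,11,12} splits into {10,11,12} and {9}.
On input q, block {10,11,12} splits into {10,12} and {11}.
Split {1,5,8} by δ(·,p) → {5,8} and {1}.
No further refinement is possible. Final partition (8 blocks): {0,3} | {10,12} | {5,8} | {2,4} | {6} | {9} | {11} | {1}.
State 5 belongs to the block {5,8}, which has 2 states.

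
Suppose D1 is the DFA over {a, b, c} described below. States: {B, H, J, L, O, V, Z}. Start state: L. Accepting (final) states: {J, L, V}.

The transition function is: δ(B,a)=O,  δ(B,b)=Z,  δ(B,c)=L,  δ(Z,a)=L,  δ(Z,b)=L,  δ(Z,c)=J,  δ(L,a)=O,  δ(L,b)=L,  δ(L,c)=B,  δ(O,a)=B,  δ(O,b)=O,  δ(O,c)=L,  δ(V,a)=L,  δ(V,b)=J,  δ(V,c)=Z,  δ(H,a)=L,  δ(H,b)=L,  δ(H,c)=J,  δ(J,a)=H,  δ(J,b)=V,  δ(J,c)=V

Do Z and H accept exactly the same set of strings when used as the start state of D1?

Initial partition by acceptance: {J,L,V} | {B,H,O,Z}.
On input a, block {J,L,V} splits into {J,L} and {V}.
Refine {J,L} on symbol b: members go to different blocks, giving {J} and {L}.
Refine {B,H,O,Z} on symbol a: members go to different blocks, giving {B,O} and {H,Z}.
On input b, block {B,O} splits into {O} and {B}.
No further refinement is possible. Final partition (6 blocks): {J} | {O} | {V} | {L} | {H,Z} | {B}.
Z and H lie in the same block of the stable partition, so they are equivalent — no string distinguishes them.

Yes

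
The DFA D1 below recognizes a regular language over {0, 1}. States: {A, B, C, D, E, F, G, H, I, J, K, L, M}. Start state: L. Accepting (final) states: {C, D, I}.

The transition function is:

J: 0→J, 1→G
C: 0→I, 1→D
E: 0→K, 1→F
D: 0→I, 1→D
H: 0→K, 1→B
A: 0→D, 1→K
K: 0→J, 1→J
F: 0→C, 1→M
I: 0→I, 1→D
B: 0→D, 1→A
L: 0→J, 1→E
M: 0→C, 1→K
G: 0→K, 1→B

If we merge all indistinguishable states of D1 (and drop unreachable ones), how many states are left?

6

States {H} cannot be reached from the start state, so discard them.
Initial partition by acceptance: {C,D,I} | {A,B,E,F,G,J,K,L,M}.
On input 0, block {A,B,E,F,G,J,K,L,M} splits into {E,G,J,K,L} and {A,B,F,M}.
On input 1, block {E,G,J,K,L} splits into {J,K,L} and {E,G}.
On input 1, block {J,K,L} splits into {J,L} and {K}.
On input 1, block {A,B,F,M} splits into {A,M} and {B,F}.
Stable partition: {C,D,I} | {J,L} | {A,M} | {E,G} | {K} | {B,F} — 6 equivalence classes.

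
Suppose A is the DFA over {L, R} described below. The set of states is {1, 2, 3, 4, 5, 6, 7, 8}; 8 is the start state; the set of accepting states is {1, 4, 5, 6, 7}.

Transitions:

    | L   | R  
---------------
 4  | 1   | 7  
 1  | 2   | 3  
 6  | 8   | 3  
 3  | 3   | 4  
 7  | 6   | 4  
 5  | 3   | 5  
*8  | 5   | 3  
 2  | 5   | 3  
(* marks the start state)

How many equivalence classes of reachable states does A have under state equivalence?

P0 = {1,4,5,6,7} | {2,3,8}.
On input L, block {1,4,5,6,7} splits into {1,5,6} and {4,7}.
Split {1,5,6} by δ(·,R) → {1,6} and {5}.
On input L, block {2,3,8} splits into {2,8} and {3}.
No further refinement is possible. Final partition (5 blocks): {1,6} | {2,8} | {4,7} | {5} | {3}.

5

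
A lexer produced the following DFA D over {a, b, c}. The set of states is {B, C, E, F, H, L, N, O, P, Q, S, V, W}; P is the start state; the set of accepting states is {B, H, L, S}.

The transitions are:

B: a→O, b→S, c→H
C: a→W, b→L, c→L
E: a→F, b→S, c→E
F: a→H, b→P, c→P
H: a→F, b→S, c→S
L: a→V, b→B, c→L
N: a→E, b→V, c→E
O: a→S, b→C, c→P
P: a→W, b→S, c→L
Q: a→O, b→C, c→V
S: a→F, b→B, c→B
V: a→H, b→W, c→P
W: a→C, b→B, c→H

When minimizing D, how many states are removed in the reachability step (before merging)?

3

BFS from P reaches {B, C, F, H, L, O, P, S, V, W}; the 3 state(s) E, N, Q are never visited.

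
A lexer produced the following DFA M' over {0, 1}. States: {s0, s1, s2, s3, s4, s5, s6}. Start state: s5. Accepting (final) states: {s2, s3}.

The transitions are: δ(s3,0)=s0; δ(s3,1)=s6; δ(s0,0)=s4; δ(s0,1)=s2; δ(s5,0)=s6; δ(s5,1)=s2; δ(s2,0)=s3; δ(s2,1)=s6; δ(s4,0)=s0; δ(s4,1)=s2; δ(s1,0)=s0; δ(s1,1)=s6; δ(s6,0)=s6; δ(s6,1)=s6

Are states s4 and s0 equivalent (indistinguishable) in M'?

First remove the unreachable states {s1}; 6 states remain.
Initial partition by acceptance: {s2,s3} | {s0,s4,s5,s6}.
Refine {s2,s3} on symbol 0: members go to different blocks, giving {s2} and {s3}.
Refine {s0,s4,s5,s6} on symbol 1: members go to different blocks, giving {s0,s4,s5} and {s6}.
Split {s0,s4,s5} by δ(·,0) → {s0,s4} and {s5}.
Stable partition: {s2} | {s0,s4} | {s3} | {s6} | {s5} — 5 equivalence classes.
s4 and s0 lie in the same block of the stable partition, so they are equivalent — no string distinguishes them.

Yes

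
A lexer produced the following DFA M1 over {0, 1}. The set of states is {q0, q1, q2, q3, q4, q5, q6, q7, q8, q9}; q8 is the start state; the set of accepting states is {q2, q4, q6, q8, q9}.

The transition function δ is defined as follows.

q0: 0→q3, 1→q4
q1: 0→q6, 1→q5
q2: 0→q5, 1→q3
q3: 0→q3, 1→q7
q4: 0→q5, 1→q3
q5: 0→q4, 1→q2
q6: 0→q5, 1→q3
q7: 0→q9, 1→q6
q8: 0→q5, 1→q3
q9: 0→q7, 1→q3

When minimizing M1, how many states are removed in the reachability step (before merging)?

2

BFS from q8 reaches {q2, q3, q4, q5, q6, q7, q8, q9}; the 2 state(s) q0, q1 are never visited.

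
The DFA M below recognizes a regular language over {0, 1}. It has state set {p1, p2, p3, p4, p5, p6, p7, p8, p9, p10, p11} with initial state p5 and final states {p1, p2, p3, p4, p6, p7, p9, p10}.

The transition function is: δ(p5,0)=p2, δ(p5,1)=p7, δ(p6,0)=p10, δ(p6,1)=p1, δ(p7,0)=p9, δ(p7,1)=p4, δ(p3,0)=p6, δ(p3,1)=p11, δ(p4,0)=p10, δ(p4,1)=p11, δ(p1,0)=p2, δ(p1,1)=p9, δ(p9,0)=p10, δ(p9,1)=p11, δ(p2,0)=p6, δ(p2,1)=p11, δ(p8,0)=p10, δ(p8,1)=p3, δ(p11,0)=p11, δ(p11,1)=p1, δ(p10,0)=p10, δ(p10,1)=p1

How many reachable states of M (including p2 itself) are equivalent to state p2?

3

States {p3,p8} cannot be reached from the start state, so discard them.
P0 = {p1,p2,p4,p6,p7,p9,p10} | {p5,p11}.
Refine {p1,p2,p4,p6,p7,p9,p10} on symbol 1: members go to different blocks, giving {p1,p6,p7,p10} and {p2,p4,p9}.
Split {p1,p6,p7,p10} by δ(·,0) → {p1,p7} and {p6,p10}.
Refine {p5,p11} on symbol 0: members go to different blocks, giving {p5} and {p11}.
No further refinement is possible. Final partition (5 blocks): {p1,p7} | {p5} | {p2,p4,p9} | {p6,p10} | {p11}.
State p2 belongs to the block {p2,p4,p9}, which has 3 states.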